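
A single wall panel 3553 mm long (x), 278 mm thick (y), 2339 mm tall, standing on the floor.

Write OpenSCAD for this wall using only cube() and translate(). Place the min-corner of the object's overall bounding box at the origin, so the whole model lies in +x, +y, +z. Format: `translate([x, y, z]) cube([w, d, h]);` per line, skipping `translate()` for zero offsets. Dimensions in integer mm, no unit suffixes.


cube([3553, 278, 2339]);


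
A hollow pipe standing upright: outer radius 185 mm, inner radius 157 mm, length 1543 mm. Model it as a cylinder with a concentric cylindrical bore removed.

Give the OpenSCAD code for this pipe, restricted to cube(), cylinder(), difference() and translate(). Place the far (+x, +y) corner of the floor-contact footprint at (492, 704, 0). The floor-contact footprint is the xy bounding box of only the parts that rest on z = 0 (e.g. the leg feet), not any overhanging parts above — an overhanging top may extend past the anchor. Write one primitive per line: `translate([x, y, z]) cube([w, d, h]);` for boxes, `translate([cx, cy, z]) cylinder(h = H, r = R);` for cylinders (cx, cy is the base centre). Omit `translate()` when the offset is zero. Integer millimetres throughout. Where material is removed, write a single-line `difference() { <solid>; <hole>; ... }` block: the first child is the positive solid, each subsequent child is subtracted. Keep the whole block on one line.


difference() { translate([307, 519, 0]) cylinder(h = 1543, r = 185); translate([307, 519, 0]) cylinder(h = 1543, r = 157); }


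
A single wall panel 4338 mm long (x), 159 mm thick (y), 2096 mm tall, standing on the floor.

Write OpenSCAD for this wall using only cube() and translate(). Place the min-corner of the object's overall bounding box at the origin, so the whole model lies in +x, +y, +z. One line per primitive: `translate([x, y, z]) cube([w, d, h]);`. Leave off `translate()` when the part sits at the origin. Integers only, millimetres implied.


cube([4338, 159, 2096]);


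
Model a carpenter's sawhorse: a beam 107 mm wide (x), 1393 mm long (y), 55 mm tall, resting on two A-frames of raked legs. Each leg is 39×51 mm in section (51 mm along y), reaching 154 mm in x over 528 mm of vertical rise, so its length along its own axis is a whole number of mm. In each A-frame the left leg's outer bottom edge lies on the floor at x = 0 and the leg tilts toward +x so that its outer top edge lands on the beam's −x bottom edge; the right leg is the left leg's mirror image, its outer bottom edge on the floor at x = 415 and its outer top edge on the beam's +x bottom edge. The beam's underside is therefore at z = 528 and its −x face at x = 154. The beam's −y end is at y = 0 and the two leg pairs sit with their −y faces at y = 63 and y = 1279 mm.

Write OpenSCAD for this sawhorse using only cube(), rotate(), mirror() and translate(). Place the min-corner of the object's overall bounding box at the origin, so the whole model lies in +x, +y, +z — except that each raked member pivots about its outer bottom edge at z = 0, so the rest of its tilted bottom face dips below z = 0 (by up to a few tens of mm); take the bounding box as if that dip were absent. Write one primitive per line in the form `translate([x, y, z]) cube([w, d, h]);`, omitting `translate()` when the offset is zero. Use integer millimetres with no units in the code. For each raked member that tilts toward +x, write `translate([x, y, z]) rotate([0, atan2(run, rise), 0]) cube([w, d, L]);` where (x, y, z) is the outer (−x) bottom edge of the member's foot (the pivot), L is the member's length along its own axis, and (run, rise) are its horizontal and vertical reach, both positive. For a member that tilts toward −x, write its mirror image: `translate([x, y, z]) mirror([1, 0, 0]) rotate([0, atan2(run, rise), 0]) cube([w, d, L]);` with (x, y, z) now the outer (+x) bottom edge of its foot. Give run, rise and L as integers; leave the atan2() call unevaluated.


// leg length = √(154² + 528²) = 550
// right-leg outer foot x = 2·154 + 107 = 415
// beam min-corner = (154, 0, 528)
translate([154, 0, 528]) cube([107, 1393, 55]);
translate([0, 63, 0]) rotate([0, atan2(154, 528), 0]) cube([39, 51, 550]);
translate([415, 63, 0]) mirror([1, 0, 0]) rotate([0, atan2(154, 528), 0]) cube([39, 51, 550]);
translate([0, 1279, 0]) rotate([0, atan2(154, 528), 0]) cube([39, 51, 550]);
translate([415, 1279, 0]) mirror([1, 0, 0]) rotate([0, atan2(154, 528), 0]) cube([39, 51, 550]);


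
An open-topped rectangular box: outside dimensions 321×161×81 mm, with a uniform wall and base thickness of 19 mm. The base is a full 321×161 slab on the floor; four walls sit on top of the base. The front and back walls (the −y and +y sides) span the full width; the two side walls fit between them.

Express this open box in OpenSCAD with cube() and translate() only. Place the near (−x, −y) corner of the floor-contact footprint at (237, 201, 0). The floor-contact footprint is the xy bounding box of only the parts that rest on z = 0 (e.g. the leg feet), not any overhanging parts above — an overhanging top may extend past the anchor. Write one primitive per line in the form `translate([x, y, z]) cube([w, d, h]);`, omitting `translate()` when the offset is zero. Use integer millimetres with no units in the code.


translate([237, 201, 0]) cube([321, 161, 19]);
translate([237, 201, 19]) cube([321, 19, 62]);
translate([237, 343, 19]) cube([321, 19, 62]);
translate([237, 220, 19]) cube([19, 123, 62]);
translate([539, 220, 19]) cube([19, 123, 62]);


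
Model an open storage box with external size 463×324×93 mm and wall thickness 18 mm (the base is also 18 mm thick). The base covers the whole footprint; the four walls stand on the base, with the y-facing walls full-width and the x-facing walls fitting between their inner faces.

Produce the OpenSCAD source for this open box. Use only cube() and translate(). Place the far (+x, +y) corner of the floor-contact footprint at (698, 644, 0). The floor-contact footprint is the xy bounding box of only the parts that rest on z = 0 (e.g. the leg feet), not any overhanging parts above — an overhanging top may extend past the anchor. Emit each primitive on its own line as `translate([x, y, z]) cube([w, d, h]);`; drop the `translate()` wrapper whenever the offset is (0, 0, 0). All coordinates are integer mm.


translate([235, 320, 0]) cube([463, 324, 18]);
translate([235, 320, 18]) cube([463, 18, 75]);
translate([235, 626, 18]) cube([463, 18, 75]);
translate([235, 338, 18]) cube([18, 288, 75]);
translate([680, 338, 18]) cube([18, 288, 75]);


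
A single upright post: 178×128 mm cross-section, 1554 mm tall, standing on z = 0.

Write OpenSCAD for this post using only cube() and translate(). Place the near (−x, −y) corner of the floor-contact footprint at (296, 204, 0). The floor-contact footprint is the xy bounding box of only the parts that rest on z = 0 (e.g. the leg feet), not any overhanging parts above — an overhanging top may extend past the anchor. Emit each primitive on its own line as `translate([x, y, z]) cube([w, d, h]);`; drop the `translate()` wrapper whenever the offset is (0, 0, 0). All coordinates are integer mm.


translate([296, 204, 0]) cube([178, 128, 1554]);


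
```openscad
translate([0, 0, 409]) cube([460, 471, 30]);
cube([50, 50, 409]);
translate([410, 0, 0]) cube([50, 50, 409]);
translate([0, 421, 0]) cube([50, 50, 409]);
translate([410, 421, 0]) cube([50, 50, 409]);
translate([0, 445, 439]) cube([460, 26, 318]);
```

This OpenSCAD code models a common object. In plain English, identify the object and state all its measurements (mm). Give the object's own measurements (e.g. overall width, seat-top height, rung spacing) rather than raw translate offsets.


A chair. The seat is a 460×471×30 mm slab with its top at z = 439 mm, on four 50×50 mm corner legs (flush with the seat edges, standing on z = 0). A flat backrest 26 mm thick, 318 mm tall, spans the full seat width and rises from the seat top along its +y edge, rear face flush with the rear of the seat.


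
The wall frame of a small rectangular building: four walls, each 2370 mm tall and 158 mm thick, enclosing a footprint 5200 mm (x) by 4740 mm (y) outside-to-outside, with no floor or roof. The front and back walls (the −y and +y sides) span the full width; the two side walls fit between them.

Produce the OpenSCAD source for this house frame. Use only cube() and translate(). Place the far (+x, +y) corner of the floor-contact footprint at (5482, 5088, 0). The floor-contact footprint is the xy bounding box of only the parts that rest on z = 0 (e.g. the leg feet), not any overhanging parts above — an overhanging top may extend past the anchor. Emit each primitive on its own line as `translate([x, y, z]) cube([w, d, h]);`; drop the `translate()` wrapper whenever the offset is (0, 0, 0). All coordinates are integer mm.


translate([282, 348, 0]) cube([5200, 158, 2370]);
translate([282, 4930, 0]) cube([5200, 158, 2370]);
translate([282, 506, 0]) cube([158, 4424, 2370]);
translate([5324, 506, 0]) cube([158, 4424, 2370]);


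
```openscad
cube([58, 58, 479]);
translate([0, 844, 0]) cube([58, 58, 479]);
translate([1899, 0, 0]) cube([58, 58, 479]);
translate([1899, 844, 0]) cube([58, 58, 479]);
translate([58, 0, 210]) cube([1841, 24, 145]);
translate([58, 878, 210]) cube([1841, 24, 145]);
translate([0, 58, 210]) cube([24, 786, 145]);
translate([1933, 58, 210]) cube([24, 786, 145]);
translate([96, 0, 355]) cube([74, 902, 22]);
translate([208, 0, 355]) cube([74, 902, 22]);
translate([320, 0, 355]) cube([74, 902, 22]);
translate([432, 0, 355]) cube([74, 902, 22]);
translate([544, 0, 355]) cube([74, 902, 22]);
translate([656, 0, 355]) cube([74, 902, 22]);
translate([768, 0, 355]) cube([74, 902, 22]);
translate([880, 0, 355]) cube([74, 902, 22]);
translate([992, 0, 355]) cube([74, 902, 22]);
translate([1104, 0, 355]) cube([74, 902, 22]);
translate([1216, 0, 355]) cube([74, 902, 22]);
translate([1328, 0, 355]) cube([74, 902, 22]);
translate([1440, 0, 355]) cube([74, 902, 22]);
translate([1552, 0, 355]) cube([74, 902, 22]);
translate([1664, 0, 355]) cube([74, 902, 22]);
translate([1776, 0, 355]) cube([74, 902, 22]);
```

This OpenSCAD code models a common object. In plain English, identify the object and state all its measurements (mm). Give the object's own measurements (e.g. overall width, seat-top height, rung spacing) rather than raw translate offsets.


A bed frame 1957 mm long (x) by 902 mm wide (y). Four 58×58 mm corner posts, 479 mm tall, at the corners of the footprint. Four rails of 24 mm thickness and 145 mm height run between adjacent posts with their undersides at z = 210 mm, their outer faces flush with the outside of the frame (the two x-running rails run between the posts' inner faces; the two y-running rails run between the posts' inner faces). 16 slats, each 74 mm wide (x) and 22 mm thick, lie across the top of the two x-running rails, running the full 902 mm width of the frame in y; along x they sit between the end posts with a 38 mm gap after the −x posts and between neighbouring slats, leaving 49 mm before the +x posts.


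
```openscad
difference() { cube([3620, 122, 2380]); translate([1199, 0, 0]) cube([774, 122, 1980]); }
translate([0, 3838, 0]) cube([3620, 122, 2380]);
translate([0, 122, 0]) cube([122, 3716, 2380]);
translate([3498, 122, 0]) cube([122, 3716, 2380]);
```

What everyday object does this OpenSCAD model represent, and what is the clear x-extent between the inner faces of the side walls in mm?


A single room. The interior width is 3376 mm.

Four walls enclosing a rectangle with a door in the front wall — a room. Outside width 3620 minus two 122 mm walls gives 3376 mm.


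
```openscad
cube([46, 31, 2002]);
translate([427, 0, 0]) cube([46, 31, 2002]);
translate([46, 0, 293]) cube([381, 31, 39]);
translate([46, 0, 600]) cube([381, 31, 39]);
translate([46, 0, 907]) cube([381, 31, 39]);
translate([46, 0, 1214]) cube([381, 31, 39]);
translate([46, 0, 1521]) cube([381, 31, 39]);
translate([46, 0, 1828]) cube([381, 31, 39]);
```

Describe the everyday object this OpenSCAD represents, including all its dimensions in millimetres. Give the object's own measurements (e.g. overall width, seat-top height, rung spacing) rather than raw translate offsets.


A straight ladder. Two 46×31 mm vertical rails, 2002 mm tall, stand 473 mm apart (outside-to-outside) with their front faces coplanar on the −y side. 6 rungs, each 31 mm deep and 39 mm tall, span between the inner faces of the rails, front faces flush with the rails. The lowest rung's underside is at z = 293 mm and rungs are spaced 307 mm apart (underside to underside).


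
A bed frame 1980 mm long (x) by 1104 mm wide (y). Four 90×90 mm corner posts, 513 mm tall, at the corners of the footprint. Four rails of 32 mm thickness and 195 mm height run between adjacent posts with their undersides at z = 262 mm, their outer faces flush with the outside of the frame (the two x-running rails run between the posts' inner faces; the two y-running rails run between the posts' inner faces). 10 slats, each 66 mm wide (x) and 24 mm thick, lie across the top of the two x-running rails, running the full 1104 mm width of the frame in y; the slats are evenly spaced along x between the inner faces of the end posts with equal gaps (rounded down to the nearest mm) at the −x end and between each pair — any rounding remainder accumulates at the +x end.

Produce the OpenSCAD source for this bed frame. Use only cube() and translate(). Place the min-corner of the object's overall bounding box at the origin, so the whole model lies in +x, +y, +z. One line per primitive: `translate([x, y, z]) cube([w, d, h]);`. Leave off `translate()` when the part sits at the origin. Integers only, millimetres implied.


cube([90, 90, 513]);
translate([0, 1014, 0]) cube([90, 90, 513]);
translate([1890, 0, 0]) cube([90, 90, 513]);
translate([1890, 1014, 0]) cube([90, 90, 513]);
translate([90, 0, 262]) cube([1800, 32, 195]);
translate([90, 1072, 262]) cube([1800, 32, 195]);
translate([0, 90, 262]) cube([32, 924, 195]);
translate([1948, 90, 262]) cube([32, 924, 195]);
translate([193, 0, 457]) cube([66, 1104, 24]);
translate([362, 0, 457]) cube([66, 1104, 24]);
translate([531, 0, 457]) cube([66, 1104, 24]);
translate([700, 0, 457]) cube([66, 1104, 24]);
translate([869, 0, 457]) cube([66, 1104, 24]);
translate([1038, 0, 457]) cube([66, 1104, 24]);
translate([1207, 0, 457]) cube([66, 1104, 24]);
translate([1376, 0, 457]) cube([66, 1104, 24]);
translate([1545, 0, 457]) cube([66, 1104, 24]);
translate([1714, 0, 457]) cube([66, 1104, 24]);


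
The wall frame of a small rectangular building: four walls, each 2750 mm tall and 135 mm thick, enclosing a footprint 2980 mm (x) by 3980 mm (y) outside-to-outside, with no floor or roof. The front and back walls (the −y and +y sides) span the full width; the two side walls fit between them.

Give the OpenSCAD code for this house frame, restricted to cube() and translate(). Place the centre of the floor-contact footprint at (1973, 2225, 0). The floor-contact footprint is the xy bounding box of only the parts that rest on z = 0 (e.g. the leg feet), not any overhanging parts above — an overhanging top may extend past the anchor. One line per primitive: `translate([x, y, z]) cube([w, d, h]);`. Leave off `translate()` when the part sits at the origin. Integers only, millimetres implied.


translate([483, 235, 0]) cube([2980, 135, 2750]);
translate([483, 4080, 0]) cube([2980, 135, 2750]);
translate([483, 370, 0]) cube([135, 3710, 2750]);
translate([3328, 370, 0]) cube([135, 3710, 2750]);


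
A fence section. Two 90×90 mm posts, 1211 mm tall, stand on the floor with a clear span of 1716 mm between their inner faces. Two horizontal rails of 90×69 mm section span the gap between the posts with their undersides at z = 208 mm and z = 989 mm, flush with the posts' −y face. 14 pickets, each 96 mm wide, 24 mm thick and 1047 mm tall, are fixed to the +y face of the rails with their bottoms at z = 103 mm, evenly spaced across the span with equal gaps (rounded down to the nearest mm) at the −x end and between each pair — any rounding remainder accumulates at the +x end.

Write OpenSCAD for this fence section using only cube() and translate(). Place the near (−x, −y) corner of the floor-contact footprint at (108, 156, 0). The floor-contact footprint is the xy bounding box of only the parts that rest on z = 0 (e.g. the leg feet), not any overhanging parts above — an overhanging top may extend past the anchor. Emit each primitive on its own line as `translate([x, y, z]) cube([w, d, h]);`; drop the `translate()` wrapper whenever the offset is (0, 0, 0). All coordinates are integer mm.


translate([108, 156, 0]) cube([90, 90, 1211]);
translate([1914, 156, 0]) cube([90, 90, 1211]);
translate([198, 156, 208]) cube([1716, 90, 69]);
translate([198, 156, 989]) cube([1716, 90, 69]);
translate([222, 246, 103]) cube([96, 24, 1047]);
translate([342, 246, 103]) cube([96, 24, 1047]);
translate([462, 246, 103]) cube([96, 24, 1047]);
translate([582, 246, 103]) cube([96, 24, 1047]);
translate([702, 246, 103]) cube([96, 24, 1047]);
translate([822, 246, 103]) cube([96, 24, 1047]);
translate([942, 246, 103]) cube([96, 24, 1047]);
translate([1062, 246, 103]) cube([96, 24, 1047]);
translate([1182, 246, 103]) cube([96, 24, 1047]);
translate([1302, 246, 103]) cube([96, 24, 1047]);
translate([1422, 246, 103]) cube([96, 24, 1047]);
translate([1542, 246, 103]) cube([96, 24, 1047]);
translate([1662, 246, 103]) cube([96, 24, 1047]);
translate([1782, 246, 103]) cube([96, 24, 1047]);


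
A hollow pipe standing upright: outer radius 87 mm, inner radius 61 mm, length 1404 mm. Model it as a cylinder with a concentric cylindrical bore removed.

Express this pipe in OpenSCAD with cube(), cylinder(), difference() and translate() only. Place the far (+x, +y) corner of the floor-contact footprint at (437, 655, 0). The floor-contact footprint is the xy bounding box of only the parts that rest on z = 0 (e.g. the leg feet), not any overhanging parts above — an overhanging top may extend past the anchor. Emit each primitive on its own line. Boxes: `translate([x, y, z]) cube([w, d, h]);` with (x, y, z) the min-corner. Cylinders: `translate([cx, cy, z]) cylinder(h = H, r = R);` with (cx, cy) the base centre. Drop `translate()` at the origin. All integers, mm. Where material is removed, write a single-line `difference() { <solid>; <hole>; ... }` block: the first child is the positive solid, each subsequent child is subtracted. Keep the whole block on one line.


difference() { translate([350, 568, 0]) cylinder(h = 1404, r = 87); translate([350, 568, 0]) cylinder(h = 1404, r = 61); }


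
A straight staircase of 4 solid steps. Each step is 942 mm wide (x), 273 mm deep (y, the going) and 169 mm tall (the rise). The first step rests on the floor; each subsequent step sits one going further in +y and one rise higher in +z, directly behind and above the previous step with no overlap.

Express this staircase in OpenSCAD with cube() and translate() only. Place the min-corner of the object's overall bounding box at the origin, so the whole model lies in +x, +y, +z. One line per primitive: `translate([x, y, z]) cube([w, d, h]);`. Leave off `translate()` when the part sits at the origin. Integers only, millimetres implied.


cube([942, 273, 169]);
translate([0, 273, 169]) cube([942, 273, 169]);
translate([0, 546, 338]) cube([942, 273, 169]);
translate([0, 819, 507]) cube([942, 273, 169]);


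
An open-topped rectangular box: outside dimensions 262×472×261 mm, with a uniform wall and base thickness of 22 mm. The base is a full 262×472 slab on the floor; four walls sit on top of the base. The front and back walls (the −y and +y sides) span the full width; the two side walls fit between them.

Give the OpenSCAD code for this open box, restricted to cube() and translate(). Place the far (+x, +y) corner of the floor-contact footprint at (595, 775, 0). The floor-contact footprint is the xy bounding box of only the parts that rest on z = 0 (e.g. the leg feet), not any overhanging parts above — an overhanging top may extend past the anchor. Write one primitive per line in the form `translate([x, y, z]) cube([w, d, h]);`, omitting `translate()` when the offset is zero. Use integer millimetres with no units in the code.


translate([333, 303, 0]) cube([262, 472, 22]);
translate([333, 303, 22]) cube([262, 22, 239]);
translate([333, 753, 22]) cube([262, 22, 239]);
translate([333, 325, 22]) cube([22, 428, 239]);
translate([573, 325, 22]) cube([22, 428, 239]);


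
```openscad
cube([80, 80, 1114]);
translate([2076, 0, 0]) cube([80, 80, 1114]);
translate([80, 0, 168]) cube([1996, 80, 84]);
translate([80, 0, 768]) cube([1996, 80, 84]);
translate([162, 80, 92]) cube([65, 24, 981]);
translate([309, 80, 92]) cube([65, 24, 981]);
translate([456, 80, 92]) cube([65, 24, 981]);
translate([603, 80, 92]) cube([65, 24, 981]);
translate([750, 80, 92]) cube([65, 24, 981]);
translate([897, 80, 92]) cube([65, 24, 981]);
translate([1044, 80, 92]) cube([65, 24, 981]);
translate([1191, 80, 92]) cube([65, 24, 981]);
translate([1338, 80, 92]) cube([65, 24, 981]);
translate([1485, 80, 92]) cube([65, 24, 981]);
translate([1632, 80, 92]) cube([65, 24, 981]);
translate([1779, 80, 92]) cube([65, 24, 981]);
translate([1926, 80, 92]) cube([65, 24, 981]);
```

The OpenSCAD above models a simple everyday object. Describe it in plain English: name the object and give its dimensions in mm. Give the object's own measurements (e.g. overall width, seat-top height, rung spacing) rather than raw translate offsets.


A fence section. Two 80×80 mm posts, 1114 mm tall, stand on the floor with a clear span of 1996 mm between their inner faces. Two horizontal rails of 80×84 mm section span the gap between the posts with their undersides at z = 168 mm and z = 768 mm, flush with the posts' −y face. 13 pickets, each 65 mm wide, 24 mm thick and 981 mm tall, are fixed to the +y face of the rails with their bottoms at z = 92 mm, spaced across the span with a 82 mm gap after the −x post and between neighbouring pickets, with 85 mm left before the +x post.


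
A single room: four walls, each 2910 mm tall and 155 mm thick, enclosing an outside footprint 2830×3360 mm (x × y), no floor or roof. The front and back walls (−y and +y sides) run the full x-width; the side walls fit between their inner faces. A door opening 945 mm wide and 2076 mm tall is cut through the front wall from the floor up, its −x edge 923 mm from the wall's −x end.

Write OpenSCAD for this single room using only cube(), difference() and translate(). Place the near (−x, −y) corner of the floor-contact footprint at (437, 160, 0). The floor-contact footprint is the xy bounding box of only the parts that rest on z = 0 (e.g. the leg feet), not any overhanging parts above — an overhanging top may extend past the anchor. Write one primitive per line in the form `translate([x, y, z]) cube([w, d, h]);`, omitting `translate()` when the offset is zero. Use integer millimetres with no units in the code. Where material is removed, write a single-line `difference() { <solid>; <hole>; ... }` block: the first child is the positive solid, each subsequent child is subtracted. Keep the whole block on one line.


difference() { translate([437, 160, 0]) cube([2830, 155, 2910]); translate([1360, 160, 0]) cube([945, 155, 2076]); }
translate([437, 3365, 0]) cube([2830, 155, 2910]);
translate([437, 315, 0]) cube([155, 3050, 2910]);
translate([3112, 315, 0]) cube([155, 3050, 2910]);


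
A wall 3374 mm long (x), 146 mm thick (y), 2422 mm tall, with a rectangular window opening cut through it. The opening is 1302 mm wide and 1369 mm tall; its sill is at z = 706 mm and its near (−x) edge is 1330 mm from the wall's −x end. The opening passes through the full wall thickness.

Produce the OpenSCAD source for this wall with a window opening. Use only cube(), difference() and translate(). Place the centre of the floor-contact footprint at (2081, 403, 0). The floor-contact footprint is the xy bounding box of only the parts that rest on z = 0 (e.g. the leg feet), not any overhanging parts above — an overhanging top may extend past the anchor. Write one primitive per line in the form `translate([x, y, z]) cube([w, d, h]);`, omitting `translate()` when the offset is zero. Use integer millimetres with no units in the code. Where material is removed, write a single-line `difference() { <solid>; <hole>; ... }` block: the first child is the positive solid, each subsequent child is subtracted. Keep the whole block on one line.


difference() { translate([394, 330, 0]) cube([3374, 146, 2422]); translate([1724, 330, 706]) cube([1302, 146, 1369]); }


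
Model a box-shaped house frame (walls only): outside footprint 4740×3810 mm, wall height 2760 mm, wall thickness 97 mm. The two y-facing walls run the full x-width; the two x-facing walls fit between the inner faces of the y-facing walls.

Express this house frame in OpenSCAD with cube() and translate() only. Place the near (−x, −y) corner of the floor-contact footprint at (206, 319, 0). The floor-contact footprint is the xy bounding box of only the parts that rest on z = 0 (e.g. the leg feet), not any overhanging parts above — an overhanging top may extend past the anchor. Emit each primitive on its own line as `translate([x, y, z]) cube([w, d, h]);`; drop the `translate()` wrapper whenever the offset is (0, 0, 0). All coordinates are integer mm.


translate([206, 319, 0]) cube([4740, 97, 2760]);
translate([206, 4032, 0]) cube([4740, 97, 2760]);
translate([206, 416, 0]) cube([97, 3616, 2760]);
translate([4849, 416, 0]) cube([97, 3616, 2760]);


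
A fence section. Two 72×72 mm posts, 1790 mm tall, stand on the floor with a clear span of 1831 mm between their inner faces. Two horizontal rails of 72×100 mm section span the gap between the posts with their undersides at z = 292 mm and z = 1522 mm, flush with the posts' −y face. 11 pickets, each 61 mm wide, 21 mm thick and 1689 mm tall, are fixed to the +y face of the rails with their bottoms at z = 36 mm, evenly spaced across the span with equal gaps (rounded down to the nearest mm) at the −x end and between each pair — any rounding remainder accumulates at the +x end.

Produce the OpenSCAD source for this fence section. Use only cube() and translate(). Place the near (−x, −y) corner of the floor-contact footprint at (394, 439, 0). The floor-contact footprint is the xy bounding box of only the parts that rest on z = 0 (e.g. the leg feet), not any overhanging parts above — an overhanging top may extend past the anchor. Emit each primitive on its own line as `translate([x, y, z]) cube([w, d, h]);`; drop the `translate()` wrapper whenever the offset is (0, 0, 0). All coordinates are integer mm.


translate([394, 439, 0]) cube([72, 72, 1790]);
translate([2297, 439, 0]) cube([72, 72, 1790]);
translate([466, 439, 292]) cube([1831, 72, 100]);
translate([466, 439, 1522]) cube([1831, 72, 100]);
translate([562, 511, 36]) cube([61, 21, 1689]);
translate([719, 511, 36]) cube([61, 21, 1689]);
translate([876, 511, 36]) cube([61, 21, 1689]);
translate([1033, 511, 36]) cube([61, 21, 1689]);
translate([1190, 511, 36]) cube([61, 21, 1689]);
translate([1347, 511, 36]) cube([61, 21, 1689]);
translate([1504, 511, 36]) cube([61, 21, 1689]);
translate([1661, 511, 36]) cube([61, 21, 1689]);
translate([1818, 511, 36]) cube([61, 21, 1689]);
translate([1975, 511, 36]) cube([61, 21, 1689]);
translate([2132, 511, 36]) cube([61, 21, 1689]);


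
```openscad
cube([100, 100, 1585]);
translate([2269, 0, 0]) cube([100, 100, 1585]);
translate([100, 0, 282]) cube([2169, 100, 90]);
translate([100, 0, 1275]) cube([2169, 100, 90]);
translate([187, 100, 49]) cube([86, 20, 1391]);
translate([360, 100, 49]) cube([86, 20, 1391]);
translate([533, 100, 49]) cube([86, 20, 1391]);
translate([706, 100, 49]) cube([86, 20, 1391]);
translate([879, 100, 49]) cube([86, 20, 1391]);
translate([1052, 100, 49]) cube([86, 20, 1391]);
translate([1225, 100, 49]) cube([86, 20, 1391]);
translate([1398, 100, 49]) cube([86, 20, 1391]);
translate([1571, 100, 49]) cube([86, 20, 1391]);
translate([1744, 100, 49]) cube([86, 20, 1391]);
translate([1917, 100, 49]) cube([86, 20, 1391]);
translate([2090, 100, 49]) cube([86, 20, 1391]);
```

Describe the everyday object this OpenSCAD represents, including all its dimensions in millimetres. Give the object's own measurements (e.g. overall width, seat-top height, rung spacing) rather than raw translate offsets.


A fence section. Two 100×100 mm posts, 1585 mm tall, stand on the floor with a clear span of 2169 mm between their inner faces. Two horizontal rails of 100×90 mm section span the gap between the posts with their undersides at z = 282 mm and z = 1275 mm, flush with the posts' −y face. 12 pickets, each 86 mm wide, 20 mm thick and 1391 mm tall, are fixed to the +y face of the rails with their bottoms at z = 49 mm, spaced across the span with a 87 mm gap after the −x post and between neighbouring pickets, with 93 mm left before the +x post.


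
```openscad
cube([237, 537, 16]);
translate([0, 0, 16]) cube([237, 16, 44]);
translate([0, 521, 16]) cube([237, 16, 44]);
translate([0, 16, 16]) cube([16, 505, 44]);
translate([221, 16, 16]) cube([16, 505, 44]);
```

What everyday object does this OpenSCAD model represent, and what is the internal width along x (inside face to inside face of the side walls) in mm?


An open box. The internal width is 205 mm.

A 237×537 base slab with four walls standing on it — an open box. The base is 237 mm wide and the walls are 16 mm thick, so the internal width is 237 − 2 × 16 = 205 mm.


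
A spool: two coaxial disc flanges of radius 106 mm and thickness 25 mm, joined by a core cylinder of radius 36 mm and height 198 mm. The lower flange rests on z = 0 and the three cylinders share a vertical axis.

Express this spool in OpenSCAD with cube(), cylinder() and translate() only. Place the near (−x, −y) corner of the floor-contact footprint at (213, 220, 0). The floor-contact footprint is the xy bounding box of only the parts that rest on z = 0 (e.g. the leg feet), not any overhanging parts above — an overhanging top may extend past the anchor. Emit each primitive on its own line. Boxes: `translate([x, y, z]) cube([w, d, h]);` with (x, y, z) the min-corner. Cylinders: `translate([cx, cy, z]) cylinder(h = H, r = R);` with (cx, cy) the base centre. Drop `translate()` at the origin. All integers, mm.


translate([319, 326, 0]) cylinder(h = 25, r = 106);
translate([319, 326, 25]) cylinder(h = 198, r = 36);
translate([319, 326, 223]) cylinder(h = 25, r = 106);


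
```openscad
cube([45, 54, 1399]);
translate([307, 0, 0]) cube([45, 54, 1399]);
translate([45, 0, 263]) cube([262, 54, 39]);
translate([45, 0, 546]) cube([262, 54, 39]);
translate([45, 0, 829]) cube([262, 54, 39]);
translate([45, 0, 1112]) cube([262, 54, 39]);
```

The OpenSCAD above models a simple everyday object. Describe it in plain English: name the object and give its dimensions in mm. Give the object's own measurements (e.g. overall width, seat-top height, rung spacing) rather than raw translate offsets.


A straight ladder. Two 45×54 mm vertical rails, 1399 mm tall, stand 352 mm apart (outside-to-outside) with their front faces coplanar on the −y side. 4 rungs, each 54 mm deep and 39 mm tall, span between the inner faces of the rails, front faces flush with the rails. The lowest rung's underside is at z = 263 mm and rungs are spaced 283 mm apart (underside to underside).


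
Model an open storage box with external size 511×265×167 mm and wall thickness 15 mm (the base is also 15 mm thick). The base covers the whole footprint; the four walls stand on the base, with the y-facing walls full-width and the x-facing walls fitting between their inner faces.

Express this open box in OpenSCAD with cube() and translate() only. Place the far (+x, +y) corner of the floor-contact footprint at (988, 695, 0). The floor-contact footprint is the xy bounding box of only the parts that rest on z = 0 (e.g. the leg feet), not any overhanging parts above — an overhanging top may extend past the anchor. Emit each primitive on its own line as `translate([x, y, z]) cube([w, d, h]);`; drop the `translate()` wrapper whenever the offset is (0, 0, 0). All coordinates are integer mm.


translate([477, 430, 0]) cube([511, 265, 15]);
translate([477, 430, 15]) cube([511, 15, 152]);
translate([477, 680, 15]) cube([511, 15, 152]);
translate([477, 445, 15]) cube([15, 235, 152]);
translate([973, 445, 15]) cube([15, 235, 152]);


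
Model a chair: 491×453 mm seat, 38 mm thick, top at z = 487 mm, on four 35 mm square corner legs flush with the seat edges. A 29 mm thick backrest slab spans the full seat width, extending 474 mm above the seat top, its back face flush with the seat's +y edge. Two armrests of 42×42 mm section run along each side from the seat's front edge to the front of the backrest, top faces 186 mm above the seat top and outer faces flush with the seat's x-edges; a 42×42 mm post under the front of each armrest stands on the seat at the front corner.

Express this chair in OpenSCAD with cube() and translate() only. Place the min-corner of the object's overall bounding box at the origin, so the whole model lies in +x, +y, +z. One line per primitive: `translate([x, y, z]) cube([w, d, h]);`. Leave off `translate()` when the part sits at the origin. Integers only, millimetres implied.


// leg_h = 487 - 38 = 449
// arm post h = 186 - 42 = 144
translate([0, 0, 449]) cube([491, 453, 38]);
cube([35, 35, 449]);
translate([456, 0, 0]) cube([35, 35, 449]);
translate([0, 418, 0]) cube([35, 35, 449]);
translate([456, 418, 0]) cube([35, 35, 449]);
translate([0, 424, 487]) cube([491, 29, 474]);
translate([0, 0, 631]) cube([42, 424, 42]);
translate([449, 0, 631]) cube([42, 424, 42]);
translate([0, 0, 487]) cube([42, 42, 144]);
translate([449, 0, 487]) cube([42, 42, 144]);


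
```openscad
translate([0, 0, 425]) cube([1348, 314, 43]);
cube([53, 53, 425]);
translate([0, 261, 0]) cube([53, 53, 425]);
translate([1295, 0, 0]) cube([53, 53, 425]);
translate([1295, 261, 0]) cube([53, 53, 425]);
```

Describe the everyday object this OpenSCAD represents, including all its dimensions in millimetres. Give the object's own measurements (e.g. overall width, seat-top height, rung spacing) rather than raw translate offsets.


A bench: a 1348×314 mm seat slab, 43 mm thick, top at z = 468 mm, on four 53×53 mm square legs flush with the seat corners and standing on z = 0.


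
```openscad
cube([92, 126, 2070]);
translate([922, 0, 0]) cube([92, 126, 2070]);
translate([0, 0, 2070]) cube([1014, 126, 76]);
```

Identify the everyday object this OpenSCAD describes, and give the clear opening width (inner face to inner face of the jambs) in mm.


A door frame. The clear opening width is 830 mm.

Two 2070 mm tall posts with a header on top — a door frame. The left jamb is 92 mm wide at x = 0; the right jamb starts at x = 922. The clear opening is 922 − 92 = 830 mm.


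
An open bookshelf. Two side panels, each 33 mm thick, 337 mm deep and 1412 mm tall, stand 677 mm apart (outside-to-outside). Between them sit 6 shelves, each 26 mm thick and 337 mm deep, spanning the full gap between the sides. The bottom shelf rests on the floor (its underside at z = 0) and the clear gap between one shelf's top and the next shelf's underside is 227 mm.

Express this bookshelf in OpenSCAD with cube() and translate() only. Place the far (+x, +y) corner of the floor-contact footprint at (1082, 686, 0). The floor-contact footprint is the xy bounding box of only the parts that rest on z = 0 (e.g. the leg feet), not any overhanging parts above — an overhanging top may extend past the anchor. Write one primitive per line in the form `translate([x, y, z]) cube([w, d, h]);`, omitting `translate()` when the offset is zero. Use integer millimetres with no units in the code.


translate([405, 349, 0]) cube([33, 337, 1412]);
translate([1049, 349, 0]) cube([33, 337, 1412]);
translate([438, 349, 0]) cube([611, 337, 26]);
translate([438, 349, 253]) cube([611, 337, 26]);
translate([438, 349, 506]) cube([611, 337, 26]);
translate([438, 349, 759]) cube([611, 337, 26]);
translate([438, 349, 1012]) cube([611, 337, 26]);
translate([438, 349, 1265]) cube([611, 337, 26]);


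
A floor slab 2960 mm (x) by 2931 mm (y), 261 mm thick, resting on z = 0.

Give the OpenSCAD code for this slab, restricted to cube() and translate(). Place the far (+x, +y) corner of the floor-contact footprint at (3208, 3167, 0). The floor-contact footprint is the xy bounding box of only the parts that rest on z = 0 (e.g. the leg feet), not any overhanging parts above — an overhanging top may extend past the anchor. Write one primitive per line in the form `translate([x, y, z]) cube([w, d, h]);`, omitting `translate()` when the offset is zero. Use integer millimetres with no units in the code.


translate([248, 236, 0]) cube([2960, 2931, 261]);


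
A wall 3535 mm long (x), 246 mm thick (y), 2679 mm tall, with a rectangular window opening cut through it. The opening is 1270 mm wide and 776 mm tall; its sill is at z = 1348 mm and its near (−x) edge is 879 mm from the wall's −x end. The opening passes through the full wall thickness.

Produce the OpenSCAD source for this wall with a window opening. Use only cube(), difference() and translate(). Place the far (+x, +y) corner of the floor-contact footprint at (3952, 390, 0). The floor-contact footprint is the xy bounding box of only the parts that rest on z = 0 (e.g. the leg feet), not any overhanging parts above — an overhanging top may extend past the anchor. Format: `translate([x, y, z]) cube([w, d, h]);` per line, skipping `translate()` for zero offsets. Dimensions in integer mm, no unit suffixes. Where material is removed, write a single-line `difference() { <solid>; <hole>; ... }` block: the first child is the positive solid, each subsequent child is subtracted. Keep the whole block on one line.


difference() { translate([417, 144, 0]) cube([3535, 246, 2679]); translate([1296, 144, 1348]) cube([1270, 246, 776]); }


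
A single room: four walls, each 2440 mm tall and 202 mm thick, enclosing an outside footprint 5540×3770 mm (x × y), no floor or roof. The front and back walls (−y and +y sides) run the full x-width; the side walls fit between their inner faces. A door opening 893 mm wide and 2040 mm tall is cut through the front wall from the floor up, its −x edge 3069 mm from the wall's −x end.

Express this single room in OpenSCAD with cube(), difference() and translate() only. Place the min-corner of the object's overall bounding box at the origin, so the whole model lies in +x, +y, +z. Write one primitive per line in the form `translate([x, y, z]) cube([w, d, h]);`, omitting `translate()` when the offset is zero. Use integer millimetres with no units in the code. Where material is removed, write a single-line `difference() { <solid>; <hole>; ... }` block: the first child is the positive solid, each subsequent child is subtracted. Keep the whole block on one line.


difference() { cube([5540, 202, 2440]); translate([3069, 0, 0]) cube([893, 202, 2040]); }
translate([0, 3568, 0]) cube([5540, 202, 2440]);
translate([0, 202, 0]) cube([202, 3366, 2440]);
translate([5338, 202, 0]) cube([202, 3366, 2440]);


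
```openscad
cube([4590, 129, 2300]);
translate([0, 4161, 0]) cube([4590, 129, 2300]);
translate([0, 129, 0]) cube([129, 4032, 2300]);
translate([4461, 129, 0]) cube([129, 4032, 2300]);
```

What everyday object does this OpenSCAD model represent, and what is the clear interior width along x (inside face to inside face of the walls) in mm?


A house (or room) frame. The interior width is 4332 mm.

Four 2300 mm walls enclosing a rectangle with no floor or roof — a room or house frame. Outside width is 4590 mm and wall thickness is 129 mm, so the interior width is 4590 − 2 × 129 = 4332 mm.


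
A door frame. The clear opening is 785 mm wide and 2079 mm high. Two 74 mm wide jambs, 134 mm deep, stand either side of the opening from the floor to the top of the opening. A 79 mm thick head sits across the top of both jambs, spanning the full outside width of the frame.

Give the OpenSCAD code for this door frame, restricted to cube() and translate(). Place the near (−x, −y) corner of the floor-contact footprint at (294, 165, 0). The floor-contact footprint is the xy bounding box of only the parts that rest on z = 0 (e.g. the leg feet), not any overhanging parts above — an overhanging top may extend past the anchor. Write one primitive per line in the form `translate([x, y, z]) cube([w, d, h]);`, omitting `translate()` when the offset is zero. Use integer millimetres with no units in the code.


translate([294, 165, 0]) cube([74, 134, 2079]);
translate([1153, 165, 0]) cube([74, 134, 2079]);
translate([294, 165, 2079]) cube([933, 134, 79]);
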